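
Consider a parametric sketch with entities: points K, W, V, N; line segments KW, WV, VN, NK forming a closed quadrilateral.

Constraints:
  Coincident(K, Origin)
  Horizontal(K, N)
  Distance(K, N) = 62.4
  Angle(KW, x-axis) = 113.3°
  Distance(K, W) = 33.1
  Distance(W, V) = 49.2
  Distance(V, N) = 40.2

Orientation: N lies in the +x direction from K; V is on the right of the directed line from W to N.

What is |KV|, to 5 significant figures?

22.675

Checks: |WV| = 49.20 ✓; |VN| = 40.20 ✓.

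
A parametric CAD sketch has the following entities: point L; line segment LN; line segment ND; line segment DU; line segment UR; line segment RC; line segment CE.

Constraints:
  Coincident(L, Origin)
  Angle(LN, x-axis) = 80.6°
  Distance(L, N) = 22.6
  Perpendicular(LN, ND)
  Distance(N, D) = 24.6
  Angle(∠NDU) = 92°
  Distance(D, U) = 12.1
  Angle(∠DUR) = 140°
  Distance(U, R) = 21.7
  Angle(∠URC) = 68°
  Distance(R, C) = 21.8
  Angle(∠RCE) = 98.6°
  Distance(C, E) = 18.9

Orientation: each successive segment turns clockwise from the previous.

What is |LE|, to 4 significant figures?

28.65

∠URC = 68.0° gives RC at 110.6° from the x-axis; with |RC| = 21.8, C = (2.759, 12.00). ∠RCE = 98.6° gives CE at 29.20° from the x-axis; with |CE| = 18.9, E = (19.26, 21.22). Then |LE| = |E − L| = 28.65.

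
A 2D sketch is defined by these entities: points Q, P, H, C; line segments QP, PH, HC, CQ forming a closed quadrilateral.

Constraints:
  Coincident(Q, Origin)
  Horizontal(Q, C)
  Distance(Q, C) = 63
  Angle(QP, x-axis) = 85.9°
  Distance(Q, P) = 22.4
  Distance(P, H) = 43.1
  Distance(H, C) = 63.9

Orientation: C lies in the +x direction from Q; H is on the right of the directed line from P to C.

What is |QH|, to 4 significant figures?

20.90

Checks: Q.y = 0.00, C.y = 0.00 ✓; |PH| = 43.10 ✓; |HC| = 63.90 ✓.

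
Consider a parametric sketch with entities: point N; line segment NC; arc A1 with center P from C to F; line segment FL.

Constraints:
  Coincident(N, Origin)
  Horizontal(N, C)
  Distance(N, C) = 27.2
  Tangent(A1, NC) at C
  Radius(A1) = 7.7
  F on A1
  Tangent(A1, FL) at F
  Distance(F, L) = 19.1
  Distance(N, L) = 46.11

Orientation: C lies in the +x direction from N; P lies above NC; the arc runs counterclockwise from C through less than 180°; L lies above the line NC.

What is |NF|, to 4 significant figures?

35.21

N is at the origin; N and C share the same y with |NC| = 27.2 and C on the +x side, so C = (27.20, 0.000). A1 meets NC tangentially, so PC is at right angles to NC, so P = C + (0, 7.7) = (27.20, 7.700). Since PF ⟂ FL (tangency), |PL| = √(7.7² + 19.1²) = 20.59 regardless of where F sits on A1. So L lies on both circle(N, 46.11) and circle(P, 20.59); the above-NC intersection is L = (39.02, 24.56). F is the foot of the tangent from L: F = (34.70, 5.957).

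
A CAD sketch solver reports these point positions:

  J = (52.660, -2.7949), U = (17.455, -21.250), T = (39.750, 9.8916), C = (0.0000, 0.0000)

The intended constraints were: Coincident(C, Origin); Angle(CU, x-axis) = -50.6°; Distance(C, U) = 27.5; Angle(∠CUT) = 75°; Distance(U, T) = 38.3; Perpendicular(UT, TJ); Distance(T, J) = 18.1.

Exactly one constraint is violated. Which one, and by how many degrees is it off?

Perpendicular(UT, TJ) — off by 8.90°.

C = (0.00, 0.00) ✓; CU at -50.60° ✓; |CU| = 27.50 ✓; ∠CUT = 75.00° ✓; |UT| = 38.30 ✓; ∠(UT, TJ) = 98.90° ✗; |TJ| = 18.10 ✓.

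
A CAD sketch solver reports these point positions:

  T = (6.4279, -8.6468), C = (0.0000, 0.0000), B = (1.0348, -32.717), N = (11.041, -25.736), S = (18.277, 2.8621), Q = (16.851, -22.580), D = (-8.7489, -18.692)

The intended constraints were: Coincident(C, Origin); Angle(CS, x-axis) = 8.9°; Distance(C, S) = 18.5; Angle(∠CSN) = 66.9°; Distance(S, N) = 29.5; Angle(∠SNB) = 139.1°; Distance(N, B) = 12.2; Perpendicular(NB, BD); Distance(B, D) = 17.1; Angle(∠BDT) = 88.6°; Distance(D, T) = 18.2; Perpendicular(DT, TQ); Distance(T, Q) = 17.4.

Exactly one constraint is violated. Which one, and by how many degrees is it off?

Perpendicular(DT, TQ) — off by 3.30°.

C = (0.00, 0.00) ✓; CS at 8.900° ✓; |CS| = 18.50 ✓; ∠CSN = 66.90° ✓; |SN| = 29.50 ✓; ∠SNB = 139.1° ✓; |NB| = 12.20 ✓; ∠(NB, BD) = 90.00° ✓; |BD| = 17.10 ✓; ∠BDT = 88.60° ✓; |DT| = 18.20 ✓; ∠(DT, TQ) = 86.70° ✗; |TQ| = 17.40 ✓.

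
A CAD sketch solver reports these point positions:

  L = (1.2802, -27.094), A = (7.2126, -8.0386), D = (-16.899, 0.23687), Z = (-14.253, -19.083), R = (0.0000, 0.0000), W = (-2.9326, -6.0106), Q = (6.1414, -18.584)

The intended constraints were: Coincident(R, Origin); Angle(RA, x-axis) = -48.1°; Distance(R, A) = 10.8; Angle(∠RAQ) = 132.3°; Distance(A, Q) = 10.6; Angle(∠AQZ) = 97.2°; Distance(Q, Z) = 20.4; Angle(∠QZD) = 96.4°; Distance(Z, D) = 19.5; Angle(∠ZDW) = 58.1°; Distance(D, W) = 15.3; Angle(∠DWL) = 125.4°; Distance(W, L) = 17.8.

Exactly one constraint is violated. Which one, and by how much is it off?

Distance(W, L) = 17.8 — off by 3.70.

R = (0.00, 0.00) ✓; RA at -48.10° ✓; |RA| = 10.80 ✓; ∠RAQ = 132.3° ✓; |AQ| = 10.60 ✓; ∠AQZ = 97.20° ✓; |QZ| = 20.40 ✓; ∠QZD = 96.40° ✓; |ZD| = 19.50 ✓; ∠ZDW = 58.10° ✓; |DW| = 15.30 ✓; ∠DWL = 125.4° ✓; |WL| = 21.50 ✗.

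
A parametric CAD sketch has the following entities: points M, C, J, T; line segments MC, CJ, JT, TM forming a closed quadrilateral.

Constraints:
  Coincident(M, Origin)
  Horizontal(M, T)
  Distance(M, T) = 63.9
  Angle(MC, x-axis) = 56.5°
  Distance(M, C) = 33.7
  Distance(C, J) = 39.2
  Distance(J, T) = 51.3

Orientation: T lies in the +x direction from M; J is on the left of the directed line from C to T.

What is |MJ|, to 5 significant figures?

71.443

Checks: |CJ| = 39.20 ✓; |JT| = 51.30 ✓.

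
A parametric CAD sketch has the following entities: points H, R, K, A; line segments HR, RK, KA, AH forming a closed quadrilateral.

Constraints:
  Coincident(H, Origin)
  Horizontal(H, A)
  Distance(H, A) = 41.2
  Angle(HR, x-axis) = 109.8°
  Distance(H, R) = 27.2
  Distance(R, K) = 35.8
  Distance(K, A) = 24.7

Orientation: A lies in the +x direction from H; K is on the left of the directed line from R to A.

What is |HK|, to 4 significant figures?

32.57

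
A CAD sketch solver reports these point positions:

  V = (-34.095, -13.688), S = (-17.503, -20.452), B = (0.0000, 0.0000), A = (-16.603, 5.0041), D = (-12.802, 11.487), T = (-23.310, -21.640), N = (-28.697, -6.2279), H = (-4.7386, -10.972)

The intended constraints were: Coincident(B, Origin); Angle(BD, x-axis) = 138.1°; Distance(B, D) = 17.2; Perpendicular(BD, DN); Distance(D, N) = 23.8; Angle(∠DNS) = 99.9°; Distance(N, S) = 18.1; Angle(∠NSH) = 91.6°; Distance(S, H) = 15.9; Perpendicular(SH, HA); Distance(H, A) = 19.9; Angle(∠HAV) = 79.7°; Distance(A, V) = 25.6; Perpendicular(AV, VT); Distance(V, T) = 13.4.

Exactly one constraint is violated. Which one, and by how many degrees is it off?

Perpendicular(AV, VT) — off by 6.70°.

B = (0.00, 0.00) ✓; BD at 138.1° ✓; |BD| = 17.20 ✓; ∠(BD, DN) = 90.00° ✓; |DN| = 23.80 ✓; ∠DNS = 99.90° ✓; |NS| = 18.10 ✓; ∠NSH = 91.60° ✓; |SH| = 15.90 ✓; ∠(SH, HA) = 90.00° ✓; |HA| = 19.90 ✓; ∠HAV = 79.70° ✓; |AV| = 25.60 ✓; ∠(AV, VT) = 96.70° ✗; |VT| = 13.40 ✓.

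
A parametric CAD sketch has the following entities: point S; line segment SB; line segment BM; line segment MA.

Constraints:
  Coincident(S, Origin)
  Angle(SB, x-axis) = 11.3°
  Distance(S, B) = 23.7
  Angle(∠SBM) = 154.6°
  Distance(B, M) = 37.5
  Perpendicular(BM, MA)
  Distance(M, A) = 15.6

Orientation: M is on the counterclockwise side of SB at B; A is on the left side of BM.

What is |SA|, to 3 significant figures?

59.2

S is at the origin; SB runs at 11.3° with length 23.7, so B = 23.7·(cos 11.3°, sin 11.3°) = (23.2, 4.64). ∠SBM = 154.6°, so BM runs at 11.3° + (180° − 154.6°) = 36.7° from the x-axis; with |BM| = 37.5, M = B + 37.5·(cos 36.7°, sin 36.7°) = (53.3, 27.1). The perpendicularity gives MA at right angles to BM; with |MA| = 15.6 on the left of BM, A = M + 15.6·(-0.598, 0.802) = (44.0, 39.6). Then |SA| = |A − S| = 59.2.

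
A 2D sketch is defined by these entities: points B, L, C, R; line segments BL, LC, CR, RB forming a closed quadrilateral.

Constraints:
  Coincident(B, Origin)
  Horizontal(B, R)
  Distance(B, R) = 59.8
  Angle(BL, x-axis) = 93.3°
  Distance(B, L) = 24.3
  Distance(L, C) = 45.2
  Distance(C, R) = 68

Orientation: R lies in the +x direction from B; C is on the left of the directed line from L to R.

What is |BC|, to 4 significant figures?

65.30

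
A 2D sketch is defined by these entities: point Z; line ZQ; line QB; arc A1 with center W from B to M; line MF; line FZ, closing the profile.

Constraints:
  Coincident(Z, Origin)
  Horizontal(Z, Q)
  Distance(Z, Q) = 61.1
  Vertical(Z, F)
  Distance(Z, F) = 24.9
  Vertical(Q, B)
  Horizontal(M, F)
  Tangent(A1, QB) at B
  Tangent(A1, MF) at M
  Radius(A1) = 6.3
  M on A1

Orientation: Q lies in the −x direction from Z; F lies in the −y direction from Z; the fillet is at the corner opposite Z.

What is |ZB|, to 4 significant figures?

63.87

The virtual corner opposite Z is at (-61.10, -24.90). Tangency of A1 to QB means the radius WB is perpendicular to QB and tangency of A1 to MF means the radius WM is perpendicular to MF, with radius 6.3, so the center W sits 6.3 in from both sides at W = (-54.80, -18.60). That places the tangent points at B = (-61.10, -18.60) on QB and M = (-54.80, -24.90) on MF. Then |ZB| = |B − Z| = 63.87.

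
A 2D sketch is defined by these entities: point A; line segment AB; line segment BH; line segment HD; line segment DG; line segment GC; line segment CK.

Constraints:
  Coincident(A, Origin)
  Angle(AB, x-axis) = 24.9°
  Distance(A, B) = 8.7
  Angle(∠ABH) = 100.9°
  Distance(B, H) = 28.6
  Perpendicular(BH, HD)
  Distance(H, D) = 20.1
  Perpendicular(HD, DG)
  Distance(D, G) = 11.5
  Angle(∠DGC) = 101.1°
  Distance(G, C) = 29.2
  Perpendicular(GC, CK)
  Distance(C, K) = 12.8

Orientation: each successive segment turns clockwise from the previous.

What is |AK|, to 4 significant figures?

32.28

A is at the origin; AB runs at 24.9° with length 8.7, so B = (7.891, 3.663). ∠ABH = 100.9° gives BH at -54.20° from the x-axis; with |BH| = 28.6, H = (24.62, -19.53). The perpendicularity gives HD at right angles to BH, so HD runs at -144.2°; with |HD| = 20.1, D = (8.319, -31.29). The perpendicularity gives DG at right angles to HD, so DG runs at 125.8°; with |DG| = 11.5, G = (1.592, -21.96). ∠DGC = 101.1° gives GC at 46.90° from the x-axis; with |GC| = 29.2, C = (21.54, -0.6431). GC is perpendicular to CK, so CK runs at -43.10°; with |CK| = 12.8, K = (30.89, -9.389). Then |AK| = |K − A| = 32.28.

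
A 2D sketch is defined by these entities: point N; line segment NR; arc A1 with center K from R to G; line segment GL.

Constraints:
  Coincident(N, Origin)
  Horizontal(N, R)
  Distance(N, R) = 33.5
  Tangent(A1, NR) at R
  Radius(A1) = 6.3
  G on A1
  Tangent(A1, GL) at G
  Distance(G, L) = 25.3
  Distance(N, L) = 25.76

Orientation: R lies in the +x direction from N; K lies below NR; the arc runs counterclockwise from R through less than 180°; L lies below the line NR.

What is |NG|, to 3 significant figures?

28.6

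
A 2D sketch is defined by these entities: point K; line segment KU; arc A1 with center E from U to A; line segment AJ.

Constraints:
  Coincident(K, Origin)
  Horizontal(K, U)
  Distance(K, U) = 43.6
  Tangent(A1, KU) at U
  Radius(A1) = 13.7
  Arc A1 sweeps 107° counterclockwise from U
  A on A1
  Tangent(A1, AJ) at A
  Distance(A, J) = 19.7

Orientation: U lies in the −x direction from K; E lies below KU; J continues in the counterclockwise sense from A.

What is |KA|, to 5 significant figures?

59.401

K is at the origin; K and U share the same y with |KU| = 43.6 and U on the −x side, so U = (-43.600, 0.0000). Since A1 is tangent to KU there, EU ⟂ KU, so E = U + (0, -13.7) = (-43.600, -13.700). On A1, U sits at bearing 90° from E; a 107° counterclockwise sweep puts A at bearing 197°, so A = E + 13.7·(cos 197°, sin 197°) = (-56.701, -17.705). Then |KA| = |A − K| = 59.401.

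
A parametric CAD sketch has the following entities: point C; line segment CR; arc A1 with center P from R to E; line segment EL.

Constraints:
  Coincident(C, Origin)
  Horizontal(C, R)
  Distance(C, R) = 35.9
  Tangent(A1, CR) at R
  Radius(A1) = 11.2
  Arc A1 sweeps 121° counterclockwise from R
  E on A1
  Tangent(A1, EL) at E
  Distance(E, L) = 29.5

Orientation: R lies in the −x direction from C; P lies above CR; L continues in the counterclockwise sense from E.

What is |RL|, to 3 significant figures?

42.6

On A1, R sits at bearing -90° from P; a 121° counterclockwise sweep puts E at bearing 31°, so E = P + 11.2·(cos 31°, sin 31°) = (-26.3, 17.0). The tangent condition forces PE to be normal to EL, so EL runs along (−sin 31°, cos 31°); with |EL| = 29.5, L = (-41.5, 42.3). Then |RL| = |L − R| = 42.6.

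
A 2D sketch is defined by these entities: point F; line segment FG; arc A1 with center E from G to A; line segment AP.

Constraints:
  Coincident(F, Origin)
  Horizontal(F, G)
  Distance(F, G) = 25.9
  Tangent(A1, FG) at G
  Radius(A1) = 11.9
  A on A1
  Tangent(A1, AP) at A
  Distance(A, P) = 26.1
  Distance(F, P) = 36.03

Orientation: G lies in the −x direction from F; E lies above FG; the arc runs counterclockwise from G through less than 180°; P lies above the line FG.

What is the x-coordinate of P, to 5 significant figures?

-8.8082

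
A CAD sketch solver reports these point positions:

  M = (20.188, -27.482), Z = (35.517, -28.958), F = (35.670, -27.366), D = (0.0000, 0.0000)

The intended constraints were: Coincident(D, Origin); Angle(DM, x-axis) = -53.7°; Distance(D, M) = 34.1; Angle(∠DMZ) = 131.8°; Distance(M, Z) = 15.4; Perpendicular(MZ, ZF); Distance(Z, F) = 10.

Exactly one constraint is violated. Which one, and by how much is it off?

Distance(Z, F) = 10 — off by 8.40.

D = (0.00, 0.00) ✓; DM at -53.70° ✓; |DM| = 34.10 ✓; ∠DMZ = 131.8° ✓; |MZ| = 15.40 ✓; ∠(MZ, ZF) = 90.01° ✓; |ZF| = 1.599 ✗.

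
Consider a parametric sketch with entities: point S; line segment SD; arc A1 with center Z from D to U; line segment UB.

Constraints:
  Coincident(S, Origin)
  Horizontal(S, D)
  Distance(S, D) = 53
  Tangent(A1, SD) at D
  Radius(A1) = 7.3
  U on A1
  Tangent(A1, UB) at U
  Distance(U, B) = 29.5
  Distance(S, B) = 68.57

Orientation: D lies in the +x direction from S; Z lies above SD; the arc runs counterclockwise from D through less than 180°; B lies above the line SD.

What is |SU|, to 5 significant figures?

60.794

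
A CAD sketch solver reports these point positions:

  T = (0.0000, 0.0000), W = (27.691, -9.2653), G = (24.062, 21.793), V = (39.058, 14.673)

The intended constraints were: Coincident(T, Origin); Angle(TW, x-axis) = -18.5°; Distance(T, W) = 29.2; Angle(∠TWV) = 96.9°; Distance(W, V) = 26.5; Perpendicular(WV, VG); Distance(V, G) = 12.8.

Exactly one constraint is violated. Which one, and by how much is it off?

Distance(V, G) = 12.8 — off by 3.80.

T = (0.00, 0.00) ✓; TW at -18.50° ✓; |TW| = 29.20 ✓; ∠TWV = 96.90° ✓; |WV| = 26.50 ✓; ∠(WV, VG) = 90.00° ✓; |VG| = 16.60 ✗.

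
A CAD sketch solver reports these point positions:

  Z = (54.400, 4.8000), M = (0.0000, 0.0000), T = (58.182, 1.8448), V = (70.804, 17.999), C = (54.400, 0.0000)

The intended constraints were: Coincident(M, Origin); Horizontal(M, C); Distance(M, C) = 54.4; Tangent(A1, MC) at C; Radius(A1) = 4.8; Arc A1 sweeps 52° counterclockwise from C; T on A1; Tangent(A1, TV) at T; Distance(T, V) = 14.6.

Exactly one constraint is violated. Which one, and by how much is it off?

Distance(T, V) = 14.6 — off by 5.90.

M = (0.00, 0.00) ✓; M.y = 0.00, C.y = 0.00 ✓; |MC| = 54.40 ✓; ∠(ZC, CM) = 90.00° ✓; |ZC| = 4.800 ✓; bearing(Z→T) − bearing(Z→C) = 52.00° ✓; |ZT| = 4.800 ✓; ∠(ZT, TV) = 90.00° ✓; |TV| = 20.50 ✗.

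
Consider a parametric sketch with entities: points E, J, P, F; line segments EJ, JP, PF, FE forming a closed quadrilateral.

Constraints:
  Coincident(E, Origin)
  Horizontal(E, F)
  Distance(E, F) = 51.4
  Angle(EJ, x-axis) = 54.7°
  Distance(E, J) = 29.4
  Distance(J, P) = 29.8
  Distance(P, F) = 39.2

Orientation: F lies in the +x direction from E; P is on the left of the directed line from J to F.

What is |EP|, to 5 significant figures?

57.686

E is at the origin; E and F share the same y with |EF| = 51.4 and F in +x, so F = (51.4, 0). EJ runs at 54.7° with |EJ| = 29.4, so J = (16.989, 23.994). P is determined by |JP| = 29.8 and |PF| = 39.2 together: it lies at the intersection of circle(J, 29.8) and circle(F, 39.2). With |JF| = 41.951, the foot of the radical line on JF is 13.245 from J and the perpendicular offset is √(29.8² − 13.245²) = 26.695. Taking the left-of-JF solution: P = (43.122, 38.316).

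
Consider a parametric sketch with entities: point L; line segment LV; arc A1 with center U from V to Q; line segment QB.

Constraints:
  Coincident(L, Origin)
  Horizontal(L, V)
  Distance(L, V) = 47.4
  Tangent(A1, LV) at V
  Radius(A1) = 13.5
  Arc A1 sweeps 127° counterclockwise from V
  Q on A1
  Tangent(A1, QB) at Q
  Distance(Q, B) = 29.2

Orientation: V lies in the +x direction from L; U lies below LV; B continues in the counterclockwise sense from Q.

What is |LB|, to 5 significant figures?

70.404

L is at the origin; LV is horizontal with |LV| = 47.4 and V on the +x side, so V = (47.400, 0.0000). The tangent condition forces UV to be normal to LV, so U = V + (0, -13.5) = (47.400, -13.500). On A1, V sits at bearing 90° from U; a 127° counterclockwise sweep puts Q at bearing 217°, so Q = U + 13.5·(cos 217°, sin 217°) = (36.618, -21.625). Tangency of A1 to QB means the radius UQ is perpendicular to QB, so QB runs along (−sin 217°, cos 217°); with |QB| = 29.2, B = (54.191, -44.945). Then |LB| = |B − L| = 70.404.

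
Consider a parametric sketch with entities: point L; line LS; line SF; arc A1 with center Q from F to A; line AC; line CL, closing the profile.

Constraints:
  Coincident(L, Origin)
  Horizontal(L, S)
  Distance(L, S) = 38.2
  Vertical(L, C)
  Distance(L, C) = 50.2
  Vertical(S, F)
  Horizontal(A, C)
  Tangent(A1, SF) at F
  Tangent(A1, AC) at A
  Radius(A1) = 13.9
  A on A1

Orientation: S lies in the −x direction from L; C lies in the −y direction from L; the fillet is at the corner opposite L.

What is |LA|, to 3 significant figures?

55.8

The virtual corner opposite L is at (-38.2, -50.2). The tangent condition forces QF to be normal to SF and A1 meets AC tangentially, so QA is at right angles to AC, with radius 13.9, so the center Q sits 13.9 in from both sides at Q = (-24.3, -36.3). That places the tangent points at F = (-38.2, -36.3) on SF and A = (-24.3, -50.2) on AC. Then |LA| = |A − L| = 55.8.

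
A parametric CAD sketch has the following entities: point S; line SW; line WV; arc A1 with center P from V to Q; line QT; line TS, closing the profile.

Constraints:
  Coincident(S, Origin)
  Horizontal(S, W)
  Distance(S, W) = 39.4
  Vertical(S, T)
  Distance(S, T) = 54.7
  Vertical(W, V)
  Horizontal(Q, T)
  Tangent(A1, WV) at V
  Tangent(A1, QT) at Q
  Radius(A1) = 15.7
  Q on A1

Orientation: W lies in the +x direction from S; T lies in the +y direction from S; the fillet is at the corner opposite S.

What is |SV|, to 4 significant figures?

55.44

S is at the origin; S and W share the same y with |SW| = 39.4 and W on the +x side, so W = (39.40, 0.000). ST is vertical with |ST| = 54.7 and T on the +y side, so T = (0.000, 54.70). The virtual corner opposite S is at (39.40, 54.70). The tangent condition forces PV to be normal to WV and since A1 is tangent to QT there, PQ ⟂ QT, with radius 15.7, so the center P sits 15.7 in from both sides at P = (23.70, 39.00). That places the tangent points at V = (39.40, 39.00) on WV and Q = (23.70, 54.70) on QT. Then |SV| = |V − S| = 55.44.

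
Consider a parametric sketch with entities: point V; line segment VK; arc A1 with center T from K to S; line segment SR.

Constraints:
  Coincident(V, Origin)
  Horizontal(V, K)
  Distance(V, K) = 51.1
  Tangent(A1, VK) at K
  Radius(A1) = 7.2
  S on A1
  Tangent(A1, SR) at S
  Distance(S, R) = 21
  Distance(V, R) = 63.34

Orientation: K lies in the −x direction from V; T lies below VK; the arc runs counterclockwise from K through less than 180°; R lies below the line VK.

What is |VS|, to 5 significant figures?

58.796

Checks: |TK| = 7.200 ✓; |TS| = 7.200 ✓; ∠(TS, SR) = 90.00° ✓; |SR| = 21.00 ✓; |VR| = 63.34 ✓.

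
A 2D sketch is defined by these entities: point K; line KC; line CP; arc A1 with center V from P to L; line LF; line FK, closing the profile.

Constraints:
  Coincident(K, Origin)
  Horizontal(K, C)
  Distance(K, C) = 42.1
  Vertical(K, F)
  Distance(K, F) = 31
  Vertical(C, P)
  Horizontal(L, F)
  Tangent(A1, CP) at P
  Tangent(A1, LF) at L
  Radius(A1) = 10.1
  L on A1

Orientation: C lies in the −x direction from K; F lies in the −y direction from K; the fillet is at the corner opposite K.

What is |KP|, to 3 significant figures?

47.0

The virtual corner opposite K is at (-42.1, -31.0). A1 meets CP tangentially, so VP is at right angles to CP and A1 meets LF tangentially, so VL is at right angles to LF, with radius 10.1, so the center V sits 10.1 in from both sides at V = (-32.0, -20.9). That places the tangent points at P = (-42.1, -20.9) on CP and L = (-32.0, -31.0) on LF. Then |KP| = |P − K| = 47.0.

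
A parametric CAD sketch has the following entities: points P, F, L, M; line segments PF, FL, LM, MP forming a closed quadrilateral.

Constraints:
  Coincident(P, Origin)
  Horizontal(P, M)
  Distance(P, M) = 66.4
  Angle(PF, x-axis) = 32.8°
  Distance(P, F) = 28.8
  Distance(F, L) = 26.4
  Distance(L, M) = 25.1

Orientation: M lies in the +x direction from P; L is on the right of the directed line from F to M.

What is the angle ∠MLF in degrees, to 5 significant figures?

121.71°

Checks: |FL| = 26.40 ✓; |LM| = 25.10 ✓.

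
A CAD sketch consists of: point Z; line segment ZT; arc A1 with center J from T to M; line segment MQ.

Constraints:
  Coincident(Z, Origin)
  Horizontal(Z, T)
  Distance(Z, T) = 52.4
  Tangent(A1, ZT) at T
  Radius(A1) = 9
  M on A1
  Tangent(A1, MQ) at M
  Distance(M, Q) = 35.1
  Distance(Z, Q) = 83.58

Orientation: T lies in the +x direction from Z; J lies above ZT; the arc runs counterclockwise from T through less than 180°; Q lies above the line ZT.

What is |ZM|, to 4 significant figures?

60.90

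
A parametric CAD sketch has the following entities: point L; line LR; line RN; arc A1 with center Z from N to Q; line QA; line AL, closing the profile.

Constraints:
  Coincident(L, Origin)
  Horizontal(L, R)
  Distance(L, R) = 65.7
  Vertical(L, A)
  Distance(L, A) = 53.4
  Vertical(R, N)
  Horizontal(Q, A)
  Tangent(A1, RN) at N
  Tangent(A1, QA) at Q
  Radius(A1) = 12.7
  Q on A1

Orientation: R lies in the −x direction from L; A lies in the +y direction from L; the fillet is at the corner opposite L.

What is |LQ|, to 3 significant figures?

75.2

L is at the origin; LR is horizontal with |LR| = 65.7 and R on the −x side, so R = (-65.7, 0.00). L and A share the same x with |LA| = 53.4 and A on the +y side, so A = (0.00, 53.4). The virtual corner opposite L is at (-65.7, 53.4). Tangency of A1 to RN means the radius ZN is perpendicular to RN and the tangent condition forces ZQ to be normal to QA, with radius 12.7, so the center Z sits 12.7 in from both sides at Z = (-53.0, 40.7). That places the tangent points at N = (-65.7, 40.7) on RN and Q = (-53.0, 53.4) on QA. Then |LQ| = |Q − L| = 75.2.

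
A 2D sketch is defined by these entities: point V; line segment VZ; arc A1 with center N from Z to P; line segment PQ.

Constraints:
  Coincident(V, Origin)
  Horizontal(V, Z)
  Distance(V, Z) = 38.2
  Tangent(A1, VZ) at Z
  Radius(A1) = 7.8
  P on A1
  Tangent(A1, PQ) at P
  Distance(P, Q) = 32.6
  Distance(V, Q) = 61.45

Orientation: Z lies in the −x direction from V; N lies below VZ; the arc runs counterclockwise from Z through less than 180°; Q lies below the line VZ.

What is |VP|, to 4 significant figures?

46.64

V is at the origin; V and Z share the same y with |VZ| = 38.2 and Z on the −x side, so Z = (-38.20, 0.000). A1 meets VZ tangentially, so NZ is at right angles to VZ, so N = Z + (0, -7.8) = (-38.20, -7.800). Since NP ⟂ PQ (tangency), |NQ| = √(7.8² + 32.6²) = 33.52 regardless of where P sits on A1. So Q lies on both circle(V, 61.45) and circle(N, 33.52); the below-VZ intersection is Q = (-46.39, -40.31). P is the foot of the tangent from Q: P = (-46.00, -7.708).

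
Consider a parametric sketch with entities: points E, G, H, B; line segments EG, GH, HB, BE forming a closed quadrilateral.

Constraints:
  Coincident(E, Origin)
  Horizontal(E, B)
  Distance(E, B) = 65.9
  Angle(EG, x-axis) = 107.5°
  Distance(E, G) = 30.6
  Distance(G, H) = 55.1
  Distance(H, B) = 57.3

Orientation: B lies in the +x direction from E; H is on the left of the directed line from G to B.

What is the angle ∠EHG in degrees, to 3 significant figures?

27.4°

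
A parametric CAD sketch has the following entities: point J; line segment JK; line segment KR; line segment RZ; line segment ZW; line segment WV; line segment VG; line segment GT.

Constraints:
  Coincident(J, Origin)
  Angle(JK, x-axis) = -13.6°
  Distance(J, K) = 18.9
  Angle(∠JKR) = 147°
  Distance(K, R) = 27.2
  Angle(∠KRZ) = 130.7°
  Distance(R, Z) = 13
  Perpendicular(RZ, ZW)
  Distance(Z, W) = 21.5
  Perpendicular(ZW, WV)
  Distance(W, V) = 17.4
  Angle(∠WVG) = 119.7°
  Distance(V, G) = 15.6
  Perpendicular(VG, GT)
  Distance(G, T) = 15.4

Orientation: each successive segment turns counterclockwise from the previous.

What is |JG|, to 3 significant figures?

32.4

J is at the origin; JK runs at -13.6° with length 18.9, so K = (18.4, -4.44). ∠JKR = 147.0° gives KR at 19.4° from the x-axis; with |KR| = 27.2, R = (44.0, 4.59). ∠KRZ = 130.7° gives RZ at 68.7° from the x-axis; with |RZ| = 13.0, Z = (48.7, 16.7). RZ ⟂ ZW, so ZW runs at 159°; with |ZW| = 21.5, W = (28.7, 24.5). ZW ⟂ WV, so WV runs at -111°; with |WV| = 17.4, V = (22.4, 8.30). ∠WVG = 119.7° gives VG at -51.0° from the x-axis; with |VG| = 15.6, G = (32.2, -3.82). Then |JG| = |G − J| = 32.4.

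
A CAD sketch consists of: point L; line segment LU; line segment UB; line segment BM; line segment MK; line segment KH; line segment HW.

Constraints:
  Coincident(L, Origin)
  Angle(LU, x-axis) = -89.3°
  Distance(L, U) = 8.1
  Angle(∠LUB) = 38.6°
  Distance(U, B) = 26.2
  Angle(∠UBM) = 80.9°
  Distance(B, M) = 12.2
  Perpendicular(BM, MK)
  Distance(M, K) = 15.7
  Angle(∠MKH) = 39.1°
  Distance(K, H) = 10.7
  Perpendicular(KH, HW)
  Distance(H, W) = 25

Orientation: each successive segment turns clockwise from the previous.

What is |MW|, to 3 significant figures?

15.2

L is at the origin; LU runs at -89.3° with length 8.1, so U = (0.0990, -8.10). ∠LUB = 38.6° gives UB at 129° from the x-axis; with |UB| = 26.2, B = (-16.5, 12.2). ∠UBM = 80.9° gives BM at 30.2° from the x-axis; with |BM| = 12.2, M = (-5.95, 18.3). BM is perpendicular to MK, so MK runs at -59.8°; with |MK| = 15.7, K = (1.95, 4.74). ∠MKH = 39.1° gives KH at 159° from the x-axis; with |KH| = 10.7, H = (-8.06, 8.53). The perpendicularity gives HW at right angles to KH, so HW runs at 69.3°; with |HW| = 25.0, W = (0.774, 31.9). Then |MW| = |W − M| = 15.2.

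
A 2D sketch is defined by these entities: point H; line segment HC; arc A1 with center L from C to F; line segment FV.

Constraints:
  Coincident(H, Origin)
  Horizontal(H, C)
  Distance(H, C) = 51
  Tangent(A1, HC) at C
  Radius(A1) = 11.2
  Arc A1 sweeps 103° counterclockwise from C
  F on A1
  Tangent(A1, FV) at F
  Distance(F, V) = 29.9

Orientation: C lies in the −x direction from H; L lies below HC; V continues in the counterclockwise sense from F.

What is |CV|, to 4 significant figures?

43.06

On A1, C sits at bearing 90° from L; a 103° counterclockwise sweep puts F at bearing 193°, so F = L + 11.2·(cos 193°, sin 193°) = (-61.91, -13.72). Since A1 is tangent to FV there, LF ⟂ FV, so FV runs along (−sin 193°, cos 193°); with |FV| = 29.9, V = (-55.19, -42.85). Then |CV| = |V − C| = 43.06.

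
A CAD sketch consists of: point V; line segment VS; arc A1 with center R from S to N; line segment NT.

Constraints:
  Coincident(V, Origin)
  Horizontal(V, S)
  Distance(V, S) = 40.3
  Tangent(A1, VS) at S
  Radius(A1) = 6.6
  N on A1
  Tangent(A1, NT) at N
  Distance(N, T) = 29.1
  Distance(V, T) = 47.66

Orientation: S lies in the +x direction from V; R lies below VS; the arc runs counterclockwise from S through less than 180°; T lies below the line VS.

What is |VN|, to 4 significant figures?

34.28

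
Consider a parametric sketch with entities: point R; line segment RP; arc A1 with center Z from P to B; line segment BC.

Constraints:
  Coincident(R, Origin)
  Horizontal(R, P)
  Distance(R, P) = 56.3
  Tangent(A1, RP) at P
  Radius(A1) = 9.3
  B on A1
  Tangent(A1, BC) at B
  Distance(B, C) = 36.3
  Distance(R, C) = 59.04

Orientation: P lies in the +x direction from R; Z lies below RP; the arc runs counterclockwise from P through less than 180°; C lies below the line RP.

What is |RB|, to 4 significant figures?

47.77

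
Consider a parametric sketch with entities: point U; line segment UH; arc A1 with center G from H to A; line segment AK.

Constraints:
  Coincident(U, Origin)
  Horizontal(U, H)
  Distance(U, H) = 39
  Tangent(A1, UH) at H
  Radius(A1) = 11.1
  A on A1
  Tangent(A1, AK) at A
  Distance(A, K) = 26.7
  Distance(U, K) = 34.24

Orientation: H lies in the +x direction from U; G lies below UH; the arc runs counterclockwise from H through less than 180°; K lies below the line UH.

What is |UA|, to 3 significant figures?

29.7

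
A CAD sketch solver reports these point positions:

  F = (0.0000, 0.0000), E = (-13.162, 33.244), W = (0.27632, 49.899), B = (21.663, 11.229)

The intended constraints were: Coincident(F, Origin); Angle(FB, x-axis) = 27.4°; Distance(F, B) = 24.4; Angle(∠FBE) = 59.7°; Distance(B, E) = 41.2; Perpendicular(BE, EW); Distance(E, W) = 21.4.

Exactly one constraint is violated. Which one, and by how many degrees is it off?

Perpendicular(BE, EW) — off by 6.60°.

F = (0.00, 0.00) ✓; FB at 27.40° ✓; |FB| = 24.40 ✓; ∠FBE = 59.70° ✓; |BE| = 41.20 ✓; ∠(BE, EW) = 96.60° ✗; |EW| = 21.40 ✓.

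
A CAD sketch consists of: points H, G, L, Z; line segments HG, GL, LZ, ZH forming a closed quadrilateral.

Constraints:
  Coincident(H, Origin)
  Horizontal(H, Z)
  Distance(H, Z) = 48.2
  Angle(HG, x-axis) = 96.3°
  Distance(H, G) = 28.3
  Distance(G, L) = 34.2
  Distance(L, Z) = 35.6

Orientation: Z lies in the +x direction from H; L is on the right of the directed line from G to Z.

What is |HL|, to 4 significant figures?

12.86

H is at the origin; HZ is horizontal with |HZ| = 48.2 and Z in +x, so Z = (48.2, 0). HG runs at 96.3° with |HG| = 28.3, so G = (-3.105, 28.13). L is determined by |GL| = 34.2 and |LZ| = 35.6 together: it lies at the intersection of circle(G, 34.2) and circle(Z, 35.6). With |GZ| = 58.51, the foot of the radical line on GZ is 28.42 from G and the perpendicular offset is √(34.2² − 28.42²) = 19.02. Taking the right-of-GZ solution: L = (12.67, -2.216).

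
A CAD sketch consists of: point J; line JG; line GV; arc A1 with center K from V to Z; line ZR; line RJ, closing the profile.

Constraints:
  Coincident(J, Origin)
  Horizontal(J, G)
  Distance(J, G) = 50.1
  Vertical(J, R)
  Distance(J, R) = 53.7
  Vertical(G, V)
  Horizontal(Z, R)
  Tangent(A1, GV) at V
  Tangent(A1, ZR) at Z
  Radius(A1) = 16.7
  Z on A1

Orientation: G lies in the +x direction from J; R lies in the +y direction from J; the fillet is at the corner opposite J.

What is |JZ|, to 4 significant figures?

63.24

J is at the origin; J and G share the same y with |JG| = 50.1 and G on the +x side, so G = (50.10, 0.000). J and R share the same x with |JR| = 53.7 and R on the +y side, so R = (0.000, 53.70). The virtual corner opposite J is at (50.10, 53.70). Tangency of A1 to GV means the radius KV is perpendicular to GV and since A1 is tangent to ZR there, KZ ⟂ ZR, with radius 16.7, so the center K sits 16.7 in from both sides at K = (33.40, 37.00). That places the tangent points at V = (50.10, 37.00) on GV and Z = (33.40, 53.70) on ZR. Then |JZ| = |Z − J| = 63.24.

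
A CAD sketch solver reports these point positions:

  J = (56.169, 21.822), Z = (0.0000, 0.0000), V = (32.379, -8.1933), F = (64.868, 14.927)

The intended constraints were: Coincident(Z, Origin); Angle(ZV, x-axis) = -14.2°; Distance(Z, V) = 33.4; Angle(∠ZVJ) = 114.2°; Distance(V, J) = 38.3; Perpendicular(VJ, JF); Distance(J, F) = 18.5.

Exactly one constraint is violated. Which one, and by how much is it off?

Distance(J, F) = 18.5 — off by 7.40.

Z = (0.00, 0.00) ✓; ZV at -14.20° ✓; |ZV| = 33.40 ✓; ∠ZVJ = 114.2° ✓; |VJ| = 38.30 ✓; ∠(VJ, JF) = 90.00° ✓; |JF| = 11.10 ✗.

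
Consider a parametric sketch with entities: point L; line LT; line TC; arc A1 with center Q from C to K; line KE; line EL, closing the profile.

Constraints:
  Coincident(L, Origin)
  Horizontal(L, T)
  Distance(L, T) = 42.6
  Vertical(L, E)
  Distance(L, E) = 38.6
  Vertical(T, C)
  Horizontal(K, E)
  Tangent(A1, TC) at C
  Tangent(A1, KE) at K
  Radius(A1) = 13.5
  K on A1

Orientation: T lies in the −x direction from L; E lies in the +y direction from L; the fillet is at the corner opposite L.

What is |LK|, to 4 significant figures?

48.34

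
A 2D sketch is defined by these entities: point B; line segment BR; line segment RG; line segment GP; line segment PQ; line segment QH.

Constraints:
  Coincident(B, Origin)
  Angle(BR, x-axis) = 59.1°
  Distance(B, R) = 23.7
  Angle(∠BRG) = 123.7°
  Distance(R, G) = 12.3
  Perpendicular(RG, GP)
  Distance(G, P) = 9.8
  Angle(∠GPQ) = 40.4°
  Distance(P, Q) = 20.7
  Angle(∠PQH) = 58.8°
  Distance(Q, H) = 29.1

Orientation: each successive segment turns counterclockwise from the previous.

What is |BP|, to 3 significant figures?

27.3

B is at the origin; BR runs at 59.1° with length 23.7, so R = (12.2, 20.3). ∠BRG = 123.7° gives RG at 115° from the x-axis; with |RG| = 12.3, G = (6.90, 31.4). The perpendicularity gives GP at right angles to RG, so GP runs at -155°; with |GP| = 9.8, P = (-1.96, 27.2). Then |BP| = |P − B| = 27.3.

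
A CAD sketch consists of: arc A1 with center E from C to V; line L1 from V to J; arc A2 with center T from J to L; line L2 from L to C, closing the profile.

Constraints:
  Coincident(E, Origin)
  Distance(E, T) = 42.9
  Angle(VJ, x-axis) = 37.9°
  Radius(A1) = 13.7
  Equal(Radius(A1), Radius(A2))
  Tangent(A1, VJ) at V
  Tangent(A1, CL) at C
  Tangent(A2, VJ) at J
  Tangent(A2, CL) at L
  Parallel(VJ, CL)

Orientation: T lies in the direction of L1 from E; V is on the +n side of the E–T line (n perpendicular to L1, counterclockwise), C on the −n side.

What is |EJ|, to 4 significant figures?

45.03

Tangency of A1 to both parallel lines with radius 13.7 puts V and C at E ± 13.7·n: V = (-8.416, 10.81), C = (8.416, -10.81). Equal radii place J and L the same way about T: J = T + 13.7·n = (25.44, 37.16), L = T − 13.7·n = (42.27, 15.54). Then |EJ| = |J − E| = 45.03.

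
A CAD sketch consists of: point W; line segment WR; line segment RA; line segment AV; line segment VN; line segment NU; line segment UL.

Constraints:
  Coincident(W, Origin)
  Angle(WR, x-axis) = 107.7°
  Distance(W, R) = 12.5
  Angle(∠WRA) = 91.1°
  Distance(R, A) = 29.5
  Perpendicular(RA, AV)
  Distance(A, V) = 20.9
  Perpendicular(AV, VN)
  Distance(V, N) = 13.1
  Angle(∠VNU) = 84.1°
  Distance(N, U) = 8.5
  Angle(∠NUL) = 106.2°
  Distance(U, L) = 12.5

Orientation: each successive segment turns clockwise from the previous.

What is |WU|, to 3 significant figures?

17.5

AV is perpendicular to VN, so VN runs at -161°; with |VN| = 13.1, N = (18.5, -2.59). ∠VNU = 84.1° gives NU at 103° from the x-axis; with |NU| = 8.5, U = (16.6, 5.69). Then |WU| = |U − W| = 17.5.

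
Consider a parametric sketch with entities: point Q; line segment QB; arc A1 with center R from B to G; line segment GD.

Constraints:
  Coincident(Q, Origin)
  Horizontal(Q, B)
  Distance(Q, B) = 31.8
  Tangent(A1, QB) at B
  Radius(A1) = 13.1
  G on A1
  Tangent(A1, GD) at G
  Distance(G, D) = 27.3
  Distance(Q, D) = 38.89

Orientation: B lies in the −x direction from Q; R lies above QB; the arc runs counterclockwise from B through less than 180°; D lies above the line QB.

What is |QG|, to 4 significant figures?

21.57

Q is at the origin; Q and B share the same y with |QB| = 31.8 and B on the −x side, so B = (-31.80, 0.000). The tangent condition forces RB to be normal to QB, so R = B + (0, 13.1) = (-31.80, 13.10). Since RG ⟂ GD (tangency), |RD| = √(13.1² + 27.3²) = 30.28 regardless of where G sits on A1. So D lies on both circle(Q, 38.89) and circle(R, 30.28); the above-QB intersection is D = (-12.84, 36.71). G is the foot of the tangent from D: G = (-19.04, 10.12).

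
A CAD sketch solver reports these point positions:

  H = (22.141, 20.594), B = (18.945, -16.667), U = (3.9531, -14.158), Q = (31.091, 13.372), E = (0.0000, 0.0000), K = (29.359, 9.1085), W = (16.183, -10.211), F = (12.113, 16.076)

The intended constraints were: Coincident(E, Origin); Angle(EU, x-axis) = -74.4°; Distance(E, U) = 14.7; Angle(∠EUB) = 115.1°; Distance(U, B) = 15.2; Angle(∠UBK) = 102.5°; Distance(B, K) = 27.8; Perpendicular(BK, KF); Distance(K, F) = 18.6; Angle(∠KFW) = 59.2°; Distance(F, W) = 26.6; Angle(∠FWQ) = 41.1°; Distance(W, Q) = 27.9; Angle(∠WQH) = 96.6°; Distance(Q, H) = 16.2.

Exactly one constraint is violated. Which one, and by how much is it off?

Distance(Q, H) = 16.2 — off by 4.70.

E = (0.00, 0.00) ✓; EU at -74.40° ✓; |EU| = 14.70 ✓; ∠EUB = 115.1° ✓; |UB| = 15.20 ✓; ∠UBK = 102.5° ✓; |BK| = 27.80 ✓; ∠(BK, KF) = 90.00° ✓; |KF| = 18.60 ✓; ∠KFW = 59.20° ✓; |FW| = 26.60 ✓; ∠FWQ = 41.10° ✓; |WQ| = 27.90 ✓; ∠WQH = 96.60° ✓; |QH| = 11.50 ✗.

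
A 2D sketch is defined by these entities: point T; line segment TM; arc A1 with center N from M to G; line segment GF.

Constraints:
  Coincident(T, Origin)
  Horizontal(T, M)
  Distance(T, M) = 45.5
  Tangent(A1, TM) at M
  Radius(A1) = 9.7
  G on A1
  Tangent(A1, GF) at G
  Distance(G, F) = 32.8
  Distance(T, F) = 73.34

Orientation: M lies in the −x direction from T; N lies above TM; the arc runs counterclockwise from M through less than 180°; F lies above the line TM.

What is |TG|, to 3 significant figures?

41.9

T is at the origin; TM is horizontal with |TM| = 45.5 and M on the −x side, so M = (-45.5, 0.00). Since A1 is tangent to TM there, NM ⟂ TM, so N = M + (0, 9.7) = (-45.5, 9.70). Since NG ⟂ GF (tangency), |NF| = √(9.7² + 32.8²) = 34.2 regardless of where G sits on A1. So F lies on both circle(T, 73.34) and circle(N, 34.2); the above-TM intersection is F = (-61.5, 39.9). G is the foot of the tangent from F: G = (-38.6, 16.5).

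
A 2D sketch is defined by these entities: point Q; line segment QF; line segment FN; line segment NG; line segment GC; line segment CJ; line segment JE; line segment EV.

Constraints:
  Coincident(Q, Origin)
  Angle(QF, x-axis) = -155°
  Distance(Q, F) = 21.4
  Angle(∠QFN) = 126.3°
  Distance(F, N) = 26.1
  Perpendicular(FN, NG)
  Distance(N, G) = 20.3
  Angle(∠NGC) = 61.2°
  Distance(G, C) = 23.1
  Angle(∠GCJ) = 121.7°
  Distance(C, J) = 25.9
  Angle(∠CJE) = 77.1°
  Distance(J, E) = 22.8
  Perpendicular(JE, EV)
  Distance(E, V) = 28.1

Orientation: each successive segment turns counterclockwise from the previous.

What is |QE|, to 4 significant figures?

49.73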